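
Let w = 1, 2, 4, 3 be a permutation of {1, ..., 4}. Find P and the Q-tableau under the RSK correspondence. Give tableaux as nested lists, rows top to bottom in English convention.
Insert each entry of the permutation into P by Schensted row insertion, recording in Q the position of each new cell.

Insert 1: appended to row 1. P = [[1]].
Insert 2: appended to row 1. P = [[1, 2]].
Insert 4: appended to row 1. P = [[1, 2, 4]].
Insert 3: 3 bumps 4 from row 1; 4 starts row 2. P = [[1, 2, 3], [4]].

So P = [[1, 2, 3], [4]], Q = [[1, 2, 3], [4]].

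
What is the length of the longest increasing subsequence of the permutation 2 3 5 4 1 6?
4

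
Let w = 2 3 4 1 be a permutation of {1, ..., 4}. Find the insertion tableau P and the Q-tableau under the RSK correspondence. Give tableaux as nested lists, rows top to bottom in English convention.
P = [[1, 3, 4], [2]], Q = [[1, 2, 3], [4]]

Insert each entry of the permutation into P by Schensted row insertion, recording in Q the position of each new cell.

After inserting 2: P = [[2]].
After inserting 3: P = [[2, 3]].
After inserting 4: P = [[2, 3, 4]].
After inserting 1: P = [[1, 3, 4], [2]].

So P = [[1, 3, 4], [2]], Q = [[1, 2, 3], [4]].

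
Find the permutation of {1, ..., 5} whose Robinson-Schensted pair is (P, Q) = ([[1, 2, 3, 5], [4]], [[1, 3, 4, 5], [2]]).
4 1 2 3 5

Reverse the RSK construction: for i from n down to 1, find the cell of Q containing i, remove the entry at that cell from P, and reverse-bump it up through P; the value ejected from row 1 is w(i).

Step i=5: Q has 5 at row 1, column 4; remove that cell from P, ejecting 5. So w(5) = 5. P is now [[1, 2, 3], [4]].
Step i=4: Q has 4 at row 1, column 3; remove that cell from P, ejecting 3. So w(4) = 3. P is now [[1, 2], [4]].
Step i=3: Q has 3 at row 1, column 2; remove that cell from P, ejecting 2. So w(3) = 2. P is now [[1], [4]].
Step i=2: Q has 2 at row 2, column 1; remove 4 from row 2 of P and reverse-bump: 4 enters row 1 and ejects 1. So w(2) = 1. P is now [[4]].
Step i=1: Q has 1 at row 1, column 1; remove that cell from P, ejecting 4. So w(1) = 4. P is now [].

So w = 4 1 2 3 5.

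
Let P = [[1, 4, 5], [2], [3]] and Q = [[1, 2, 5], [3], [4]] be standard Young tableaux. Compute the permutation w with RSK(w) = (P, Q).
3 4 2 1 5

Reverse the RSK construction: for i from n down to 1, find the cell of Q containing i, remove the entry at that cell from P, and reverse-bump it up through P; the value ejected from row 1 is w(i).

Step i=5: Q has 5 at row 1, column 3; remove that cell from P, ejecting 5. So w(5) = 5. P is now [[1, 4], [2], [3]].
Step i=4: Q has 4 at row 3, column 1; remove 3 from row 3 of P and reverse-bump: 3 enters row 2 and ejects 2; 2 enters row 1 and ejects 1. So w(4) = 1. P is now [[2, 4], [3]].
Step i=3: Q has 3 at row 2, column 1; remove 3 from row 2 of P and reverse-bump: 3 enters row 1 and ejects 2. So w(3) = 2. P is now [[3, 4]].
Step i=2: Q has 2 at row 1, column 2; remove that cell from P, ejecting 4. So w(2) = 4. P is now [[3]].
Step i=1: Q has 1 at row 1, column 1; remove that cell from P, ejecting 3. So w(1) = 3. P is now [].

So w = 3 4 2 1 5.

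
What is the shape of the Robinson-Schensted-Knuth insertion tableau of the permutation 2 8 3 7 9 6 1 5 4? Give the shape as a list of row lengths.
RSK row insertion gives P = [[1, 3, 4, 9], [2, 5], [6], [7], [8]], which has shape [4, 2, 1, 1, 1].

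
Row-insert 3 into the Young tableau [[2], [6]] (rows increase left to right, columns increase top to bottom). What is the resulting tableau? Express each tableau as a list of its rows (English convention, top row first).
[[2, 3], [6]]

3 is larger than every entry of row 1, so it is appended to row 1. The new tableau is [[2, 3], [6]].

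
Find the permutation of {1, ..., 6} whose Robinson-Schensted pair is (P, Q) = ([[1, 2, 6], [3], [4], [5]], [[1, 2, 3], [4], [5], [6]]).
1 5 6 4 3 2

Reverse the RSK construction: for i from n down to 1, find the cell of Q containing i, remove the entry at that cell from P, and reverse-bump it up through P; the value ejected from row 1 is w(i).

Step i=6: Q has 6 at row 4, column 1; remove 5 from row 4 of P and reverse-bump: 5 enters row 3 and ejects 4; 4 enters row 2 and ejects 3; 3 enters row 1 and ejects 2. So w(6) = 2. P is now [[1, 3, 6], [4], [5]].
Step i=5: Q has 5 at row 3, column 1; remove 5 from row 3 of P and reverse-bump: 5 enters row 2 and ejects 4; 4 enters row 1 and ejects 3. So w(5) = 3. P is now [[1, 4, 6], [5]].
Step i=4: Q has 4 at row 2, column 1; remove 5 from row 2 of P and reverse-bump: 5 enters row 1 and ejects 4. So w(4) = 4. P is now [[1, 5, 6]].
Step i=3: Q has 3 at row 1, column 3; remove that cell from P, ejecting 6. So w(3) = 6. P is now [[1, 5]].
Step i=2: Q has 2 at row 1, column 2; remove that cell from P, ejecting 5. So w(2) = 5. P is now [[1]].
Step i=1: Q has 1 at row 1, column 1; remove that cell from P, ejecting 1. So w(1) = 1. P is now [].

So w = 1 5 6 4 3 2.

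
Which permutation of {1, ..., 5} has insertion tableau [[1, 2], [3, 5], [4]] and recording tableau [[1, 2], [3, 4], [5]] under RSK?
4 5 1 3 2

Reverse the RSK construction: for i from n down to 1, find the cell of Q containing i, remove the entry at that cell from P, and reverse-bump it up through P; the value ejected from row 1 is w(i).

Step i=5: Q has 5 at row 3, column 1; remove 4 from row 3 of P and reverse-bump: 4 enters row 2 and ejects 3; 3 enters row 1 and ejects 2. So w(5) = 2. P is now [[1, 3], [4, 5]].
Step i=4: Q has 4 at row 2, column 2; remove 5 from row 2 of P and reverse-bump: 5 enters row 1 and ejects 3. So w(4) = 3. P is now [[1, 5], [4]].
Step i=3: Q has 3 at row 2, column 1; remove 4 from row 2 of P and reverse-bump: 4 enters row 1 and ejects 1. So w(3) = 1. P is now [[4, 5]].
Step i=2: Q has 2 at row 1, column 2; remove that cell from P, ejecting 5. So w(2) = 5. P is now [[4]].
Step i=1: Q has 1 at row 1, column 1; remove that cell from P, ejecting 4. So w(1) = 4. P is now [].

So w = 4 5 1 3 2.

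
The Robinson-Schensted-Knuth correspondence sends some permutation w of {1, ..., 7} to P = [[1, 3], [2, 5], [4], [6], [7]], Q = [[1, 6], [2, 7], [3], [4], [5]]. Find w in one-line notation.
Reverse the RSK construction: for i from n down to 1, find the cell of Q containing i, remove the entry at that cell from P, and reverse-bump it up through P; the value ejected from row 1 is w(i).

Step i=7: Q has 7 at row 2, column 2; remove 5 from row 2 of P and reverse-bump: 5 enters row 1 and ejects 3. So w(7) = 3. P is now [[1, 5], [2], [4], [6], [7]].
Step i=6: Q has 6 at row 1, column 2; remove that cell from P, ejecting 5. So w(6) = 5. P is now [[1], [2], [4], [6], [7]].
Step i=5: Q has 5 at row 5, column 1; remove 7 from row 5 of P and reverse-bump: 7 enters row 4 and ejects 6; 6 enters row 3 and ejects 4; 4 enters row 2 and ejects 2; 2 enters row 1 and ejects 1. So w(5) = 1. P is now [[2], [4], [6], [7]].
Step i=4: Q has 4 at row 4, column 1; remove 7 from row 4 of P and reverse-bump: 7 enters row 3 and ejects 6; 6 enters row 2 and ejects 4; 4 enters row 1 and ejects 2. So w(4) = 2. P is now [[4], [6], [7]].
Step i=3: Q has 3 at row 3, column 1; remove 7 from row 3 of P and reverse-bump: 7 enters row 2 and ejects 6; 6 enters row 1 and ejects 4. So w(3) = 4. P is now [[6], [7]].
Step i=2: Q has 2 at row 2, column 1; remove 7 from row 2 of P and reverse-bump: 7 enters row 1 and ejects 6. So w(2) = 6. P is now [[7]].
Step i=1: Q has 1 at row 1, column 1; remove that cell from P, ejecting 7. So w(1) = 7. P is now [].

So w = 7 6 4 2 1 5 3.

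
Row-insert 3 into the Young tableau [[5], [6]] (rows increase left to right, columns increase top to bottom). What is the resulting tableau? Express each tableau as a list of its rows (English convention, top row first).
[[3], [5], [6]]

In row 1, 3 replaces 5 (the leftmost entry greater than 3); 5 is bumped to row 2. In row 2, 5 replaces 6 (the leftmost entry greater than 5); 6 is bumped to row 3. 6 starts a new row 3. The new tableau is [[3], [5], [6]].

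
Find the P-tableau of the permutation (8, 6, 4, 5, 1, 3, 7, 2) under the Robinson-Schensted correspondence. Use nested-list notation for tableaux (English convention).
Insert 8: appended to row 1. P = [[8]].
Insert 6: 6 bumps 8 from row 1; 8 starts row 2. P = [[6], [8]].
Insert 4: 4 bumps 6 from row 1; 6 bumps 8 from row 2; 8 starts row 3. P = [[4], [6], [8]].
Insert 5: appended to row 1. P = [[4, 5], [6], [8]].
Insert 1: 1 bumps 4 from row 1; 4 bumps 6 from row 2; 6 bumps 8 from row 3; 8 starts row 4. P = [[1, 5], [4], [6], [8]].
Insert 3: 3 bumps 5 from row 1; 5 appends to row 2. P = [[1, 3], [4, 5], [6], [8]].
Insert 7: appended to row 1. P = [[1, 3, 7], [4, 5], [6], [8]].
Insert 2: 2 bumps 3 from row 1; 3 bumps 4 from row 2; 4 bumps 6 from row 3; 6 bumps 8 from row 4; 8 starts row 5. P = [[1, 2, 7], [3, 5], [4], [6], [8]].

So P = [[1, 2, 7], [3, 5], [4], [6], [8]].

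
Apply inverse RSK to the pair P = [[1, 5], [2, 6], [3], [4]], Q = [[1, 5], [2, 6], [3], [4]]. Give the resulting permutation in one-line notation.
4 3 2 1 6 5

Reverse the RSK construction: for i from n down to 1, find the cell of Q containing i, remove the entry at that cell from P, and reverse-bump it up through P; the value ejected from row 1 is w(i).

Step i=6: Q has 6 at row 2, column 2; remove 6 from row 2 of P and reverse-bump: 6 enters row 1 and ejects 5. So w(6) = 5. P is now [[1, 6], [2], [3], [4]].
Step i=5: Q has 5 at row 1, column 2; remove that cell from P, ejecting 6. So w(5) = 6. P is now [[1], [2], [3], [4]].
Step i=4: Q has 4 at row 4, column 1; remove 4 from row 4 of P and reverse-bump: 4 enters row 3 and ejects 3; 3 enters row 2 and ejects 2; 2 enters row 1 and ejects 1. So w(4) = 1. P is now [[2], [3], [4]].
Step i=3: Q has 3 at row 3, column 1; remove 4 from row 3 of P and reverse-bump: 4 enters row 2 and ejects 3; 3 enters row 1 and ejects 2. So w(3) = 2. P is now [[3], [4]].
Step i=2: Q has 2 at row 2, column 1; remove 4 from row 2 of P and reverse-bump: 4 enters row 1 and ejects 3. So w(2) = 3. P is now [[4]].
Step i=1: Q has 1 at row 1, column 1; remove that cell from P, ejecting 4. So w(1) = 4. P is now [].

So w = 4 3 2 1 6 5.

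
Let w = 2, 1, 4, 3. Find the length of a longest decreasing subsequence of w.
2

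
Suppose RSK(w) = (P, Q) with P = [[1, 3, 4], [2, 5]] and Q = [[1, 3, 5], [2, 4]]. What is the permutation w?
Reverse the RSK construction: for i from n down to 1, find the cell of Q containing i, remove the entry at that cell from P, and reverse-bump it up through P; the value ejected from row 1 is w(i).

Step i=5: Q has 5 at row 1, column 3; remove that cell from P, ejecting 4. So w(5) = 4. P is now [[1, 3], [2, 5]].
Step i=4: Q has 4 at row 2, column 2; remove 5 from row 2 of P and reverse-bump: 5 enters row 1 and ejects 3. So w(4) = 3. P is now [[1, 5], [2]].
Step i=3: Q has 3 at row 1, column 2; remove that cell from P, ejecting 5. So w(3) = 5. P is now [[1], [2]].
Step i=2: Q has 2 at row 2, column 1; remove 2 from row 2 of P and reverse-bump: 2 enters row 1 and ejects 1. So w(2) = 1. P is now [[2]].
Step i=1: Q has 1 at row 1, column 1; remove that cell from P, ejecting 2. So w(1) = 2. P is now [].

So w = 2 1 5 3 4.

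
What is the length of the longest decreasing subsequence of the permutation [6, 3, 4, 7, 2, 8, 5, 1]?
4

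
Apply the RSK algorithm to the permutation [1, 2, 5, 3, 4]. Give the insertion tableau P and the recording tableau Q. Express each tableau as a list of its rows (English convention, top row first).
P = [[1, 2, 3, 4], [5]], Q = [[1, 2, 3, 5], [4]]

Insert each entry of the permutation into P by Schensted row insertion, recording in Q the position of each new cell.

After inserting 1: P = [[1]].
After inserting 2: P = [[1, 2]].
After inserting 5: P = [[1, 2, 5]].
After inserting 3: P = [[1, 2, 3], [5]].
After inserting 4: P = [[1, 2, 3, 4], [5]].

So P = [[1, 2, 3, 4], [5]], Q = [[1, 2, 3, 5], [4]].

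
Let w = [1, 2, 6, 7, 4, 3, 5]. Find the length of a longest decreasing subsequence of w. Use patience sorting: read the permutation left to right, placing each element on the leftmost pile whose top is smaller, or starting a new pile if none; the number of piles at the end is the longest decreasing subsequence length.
1: new pile. tops = [1]
2: onto pile 1 (replacing 1). tops = [2]
6: onto pile 1 (replacing 2). tops = [6]
7: onto pile 1 (replacing 6). tops = [7]
4: new pile. tops = [7, 4]
3: new pile. tops = [7, 4, 3]
5: onto pile 2 (replacing 4). tops = [7, 5, 3]

3 piles, so the longest decreasing subsequence has length 3.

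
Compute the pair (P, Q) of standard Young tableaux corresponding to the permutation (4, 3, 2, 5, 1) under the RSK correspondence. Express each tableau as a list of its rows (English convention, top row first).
P = [[1, 5], [2], [3], [4]], Q = [[1, 4], [2], [3], [5]]

Insert each entry of the permutation into P by Schensted row insertion, recording in Q the position of each new cell.

After inserting 4: P = [[4]].
After inserting 3: P = [[3], [4]].
After inserting 2: P = [[2], [3], [4]].
After inserting 5: P = [[2, 5], [3], [4]].
After inserting 1: P = [[1, 5], [2], [3], [4]].

So P = [[1, 5], [2], [3], [4]], Q = [[1, 4], [2], [3], [5]].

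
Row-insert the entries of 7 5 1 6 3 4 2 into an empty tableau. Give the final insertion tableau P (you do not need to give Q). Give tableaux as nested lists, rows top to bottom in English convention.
Insert 7: appended to row 1. P = [[7]].
Insert 5: 5 bumps 7 from row 1; 7 starts row 2. P = [[5], [7]].
Insert 1: 1 bumps 5 from row 1; 5 bumps 7 from row 2; 7 starts row 3. P = [[1], [5], [7]].
Insert 6: appended to row 1. P = [[1, 6], [5], [7]].
Insert 3: 3 bumps 6 from row 1; 6 appends to row 2. P = [[1, 3], [5, 6], [7]].
Insert 4: appended to row 1. P = [[1, 3, 4], [5, 6], [7]].
Insert 2: 2 bumps 3 from row 1; 3 bumps 5 from row 2; 5 bumps 7 from row 3; 7 starts row 4. P = [[1, 2, 4], [3, 6], [5], [7]].

So P = [[1, 2, 4], [3, 6], [5], [7]].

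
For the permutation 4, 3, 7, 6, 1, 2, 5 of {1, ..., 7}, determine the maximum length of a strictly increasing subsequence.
3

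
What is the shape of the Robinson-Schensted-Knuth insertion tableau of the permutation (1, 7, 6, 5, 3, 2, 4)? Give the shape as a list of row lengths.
Row-insert each entry into an empty tableau.

After inserting 1: P = [[1]].
After inserting 7: P = [[1, 7]].
After inserting 6: P = [[1, 6], [7]].
After inserting 5: P = [[1, 5], [6], [7]].
After inserting 3: P = [[1, 3], [5], [6], [7]].
After inserting 2: P = [[1, 2], [3], [5], [6], [7]].
After inserting 4: P = [[1, 2, 4], [3], [5], [6], [7]].

The final insertion tableau P = [[1, 2, 4], [3], [5], [6], [7]] has shape [3, 1, 1, 1, 1].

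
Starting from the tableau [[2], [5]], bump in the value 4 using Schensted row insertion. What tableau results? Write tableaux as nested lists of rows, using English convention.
[[2, 4], [5]]

4 is larger than every entry of row 1, so it is appended to row 1. The new tableau is [[2, 4], [5]].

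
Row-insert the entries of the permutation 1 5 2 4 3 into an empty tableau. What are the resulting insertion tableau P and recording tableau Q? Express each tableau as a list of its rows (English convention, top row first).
P = [[1, 2, 3], [4], [5]], Q = [[1, 2, 4], [3], [5]]

Insert each entry of the permutation into P by Schensted row insertion, recording in Q the position of each new cell.

After inserting 1: P = [[1]].
After inserting 5: P = [[1, 5]].
After inserting 2: P = [[1, 2], [5]].
After inserting 4: P = [[1, 2, 4], [5]].
After inserting 3: P = [[1, 2, 3], [4], [5]].

So P = [[1, 2, 3], [4], [5]], Q = [[1, 2, 4], [3], [5]].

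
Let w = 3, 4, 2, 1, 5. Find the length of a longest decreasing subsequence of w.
3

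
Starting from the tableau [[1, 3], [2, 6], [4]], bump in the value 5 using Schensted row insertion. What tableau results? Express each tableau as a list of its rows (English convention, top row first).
5 is larger than every entry of row 1, so it is appended to row 1. The new tableau is [[1, 3, 5], [2, 6], [4]].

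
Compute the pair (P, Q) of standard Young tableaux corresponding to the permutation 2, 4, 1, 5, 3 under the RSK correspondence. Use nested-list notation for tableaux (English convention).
Insert each entry of the permutation into P by Schensted row insertion, recording in Q the position of each new cell.

After inserting 2: P = [[2]].
After inserting 4: P = [[2, 4]].
After inserting 1: P = [[1, 4], [2]].
After inserting 5: P = [[1, 4, 5], [2]].
After inserting 3: P = [[1, 3, 5], [2, 4]].

So P = [[1, 3, 5], [2, 4]], Q = [[1, 2, 4], [3, 5]].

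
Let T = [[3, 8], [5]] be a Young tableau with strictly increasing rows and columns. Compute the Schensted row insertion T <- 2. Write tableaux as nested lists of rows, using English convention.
In row 1, 2 replaces 3 (the leftmost entry greater than 2); 3 is bumped to row 2. In row 2, 3 replaces 5 (the leftmost entry greater than 3); 5 is bumped to row 3. 5 starts a new row 3. The new tableau is [[2, 8], [3], [5]].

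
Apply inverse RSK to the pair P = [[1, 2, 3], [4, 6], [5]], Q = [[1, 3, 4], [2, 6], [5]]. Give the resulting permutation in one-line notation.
Reverse the RSK construction: for i from n down to 1, find the cell of Q containing i, remove the entry at that cell from P, and reverse-bump it up through P; the value ejected from row 1 is w(i).

Step i=6: Q has 6 at row 2, column 2; remove 6 from row 2 of P and reverse-bump: 6 enters row 1 and ejects 3. So w(6) = 3. P is now [[1, 2, 6], [4], [5]].
Step i=5: Q has 5 at row 3, column 1; remove 5 from row 3 of P and reverse-bump: 5 enters row 2 and ejects 4; 4 enters row 1 and ejects 2. So w(5) = 2. P is now [[1, 4, 6], [5]].
Step i=4: Q has 4 at row 1, column 3; remove that cell from P, ejecting 6. So w(4) = 6. P is now [[1, 4], [5]].
Step i=3: Q has 3 at row 1, column 2; remove that cell from P, ejecting 4. So w(3) = 4. P is now [[1], [5]].
Step i=2: Q has 2 at row 2, column 1; remove 5 from row 2 of P and reverse-bump: 5 enters row 1 and ejects 1. So w(2) = 1. P is now [[5]].
Step i=1: Q has 1 at row 1, column 1; remove that cell from P, ejecting 5. So w(1) = 5. P is now [].

So w = 5 1 4 6 2 3.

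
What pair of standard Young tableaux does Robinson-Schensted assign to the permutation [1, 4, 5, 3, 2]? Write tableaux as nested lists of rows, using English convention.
P = [[1, 2, 5], [3], [4]], Q = [[1, 2, 3], [4], [5]]

Insert each entry of the permutation into P by Schensted row insertion, recording in Q the position of each new cell.

After inserting 1: P = [[1]].
After inserting 4: P = [[1, 4]].
After inserting 5: P = [[1, 4, 5]].
After inserting 3: P = [[1, 3, 5], [4]].
After inserting 2: P = [[1, 2, 5], [3], [4]].

So P = [[1, 2, 5], [3], [4]], Q = [[1, 2, 3], [4], [5]].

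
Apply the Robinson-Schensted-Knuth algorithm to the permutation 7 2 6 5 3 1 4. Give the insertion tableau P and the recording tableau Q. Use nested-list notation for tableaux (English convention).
P = [[1, 3, 4], [2], [5], [6], [7]], Q = [[1, 3, 7], [2], [4], [5], [6]]

Insert each entry of the permutation into P by Schensted row insertion, recording in Q the position of each new cell.

After inserting 7: P = [[7]].
After inserting 2: P = [[2], [7]].
After inserting 6: P = [[2, 6], [7]].
After inserting 5: P = [[2, 5], [6], [7]].
After inserting 3: P = [[2, 3], [5], [6], [7]].
After inserting 1: P = [[1, 3], [2], [5], [6], [7]].
After inserting 4: P = [[1, 3, 4], [2], [5], [6], [7]].

So P = [[1, 3, 4], [2], [5], [6], [7]], Q = [[1, 3, 7], [2], [4], [5], [6]].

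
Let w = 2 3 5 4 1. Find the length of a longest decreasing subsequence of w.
3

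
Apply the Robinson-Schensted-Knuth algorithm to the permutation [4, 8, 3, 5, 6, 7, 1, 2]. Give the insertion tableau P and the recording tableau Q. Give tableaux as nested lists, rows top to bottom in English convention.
P = [[1, 2, 6, 7], [3, 5], [4, 8]], Q = [[1, 2, 5, 6], [3, 4], [7, 8]]

Insert each entry of the permutation into P by Schensted row insertion, recording in Q the position of each new cell.

Insert 4: appended to row 1. P = [[4]].
Insert 8: appended to row 1. P = [[4, 8]].
Insert 3: 3 bumps 4 from row 1; 4 starts row 2. P = [[3, 8], [4]].
Insert 5: 5 bumps 8 from row 1; 8 appends to row 2. P = [[3, 5], [4, 8]].
Insert 6: appended to row 1. P = [[3, 5, 6], [4, 8]].
Insert 7: appended to row 1. P = [[3, 5, 6, 7], [4, 8]].
Insert 1: 1 bumps 3 from row 1; 3 bumps 4 from row 2; 4 starts row 3. P = [[1, 5, 6, 7], [3, 8], [4]].
Insert 2: 2 bumps 5 from row 1; 5 bumps 8 from row 2; 8 appends to row 3. P = [[1, 2, 6, 7], [3, 5], [4, 8]].

So P = [[1, 2, 6, 7], [3, 5], [4, 8]], Q = [[1, 2, 5, 6], [3, 4], [7, 8]].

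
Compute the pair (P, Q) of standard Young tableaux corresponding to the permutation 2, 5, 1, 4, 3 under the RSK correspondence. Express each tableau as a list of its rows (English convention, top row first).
Insert each entry of the permutation into P by Schensted row insertion, recording in Q the position of each new cell.

Insert 2: appended to row 1. P = [[2]], Q = [[1]].
Insert 5: appended to row 1. P = [[2, 5]], Q = [[1, 2]].
Insert 1: 1 bumps 2 from row 1; 2 starts row 2. P = [[1, 5], [2]], Q = [[1, 2], [3]].
Insert 4: 4 bumps 5 from row 1; 5 appends to row 2. P = [[1, 4], [2, 5]], Q = [[1, 2], [3, 4]].
Insert 3: 3 bumps 4 from row 1; 4 bumps 5 from row 2; 5 starts row 3. P = [[1, 3], [2, 4], [5]], Q = [[1, 2], [3, 4], [5]].

So P = [[1, 3], [2, 4], [5]], Q = [[1, 2], [3, 4], [5]].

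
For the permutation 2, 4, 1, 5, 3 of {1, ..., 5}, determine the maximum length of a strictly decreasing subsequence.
2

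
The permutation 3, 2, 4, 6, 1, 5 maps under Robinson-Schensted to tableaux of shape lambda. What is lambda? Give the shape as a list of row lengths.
[3, 2, 1]

Row-insert each entry into an empty tableau.

After inserting 3: P = [[3]].
After inserting 2: P = [[2], [3]].
After inserting 4: P = [[2, 4], [3]].
After inserting 6: P = [[2, 4, 6], [3]].
After inserting 1: P = [[1, 4, 6], [2], [3]].
After inserting 5: P = [[1, 4, 5], [2, 6], [3]].

The final insertion tableau P = [[1, 4, 5], [2, 6], [3]] has shape [3, 2, 1].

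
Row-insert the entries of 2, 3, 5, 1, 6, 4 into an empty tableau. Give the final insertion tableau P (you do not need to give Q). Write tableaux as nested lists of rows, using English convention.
P = [[1, 3, 4, 6], [2, 5]]

Insert 2: appended to row 1. P = [[2]].
Insert 3: appended to row 1. P = [[2, 3]].
Insert 5: appended to row 1. P = [[2, 3, 5]].
Insert 1: 1 bumps 2 from row 1; 2 starts row 2. P = [[1, 3, 5], [2]].
Insert 6: appended to row 1. P = [[1, 3, 5, 6], [2]].
Insert 4: 4 bumps 5 from row 1; 5 appends to row 2. P = [[1, 3, 4, 6], [2, 5]].

So P = [[1, 3, 4, 6], [2, 5]].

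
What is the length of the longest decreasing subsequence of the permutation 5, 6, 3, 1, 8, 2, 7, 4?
3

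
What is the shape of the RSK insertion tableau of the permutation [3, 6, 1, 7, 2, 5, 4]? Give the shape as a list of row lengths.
RSK row insertion gives P = [[1, 2, 4], [3, 5, 7], [6]], which has shape [3, 3, 1].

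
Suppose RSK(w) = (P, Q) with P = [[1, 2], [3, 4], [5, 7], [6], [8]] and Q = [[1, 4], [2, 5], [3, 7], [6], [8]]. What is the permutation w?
8 6 3 7 5 1 4 2

Reverse RSK: for i = n, n-1, ..., 1, locate i in Q, remove the corresponding corner cell from P, and reverse-bump its entry up through P; the value ejected from row 1 is w(i).

So w = 8 6 3 7 5 1 4 2.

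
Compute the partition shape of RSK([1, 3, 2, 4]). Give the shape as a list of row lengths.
Row-insert each entry into an empty tableau.

After inserting 1: P = [[1]].
After inserting 3: P = [[1, 3]].
After inserting 2: P = [[1, 2], [3]].
After inserting 4: P = [[1, 2, 4], [3]].

The final insertion tableau P = [[1, 2, 4], [3]] has shape [3, 1].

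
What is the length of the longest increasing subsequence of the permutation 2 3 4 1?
3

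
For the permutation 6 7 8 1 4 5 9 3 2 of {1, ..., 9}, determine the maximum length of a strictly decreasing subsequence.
4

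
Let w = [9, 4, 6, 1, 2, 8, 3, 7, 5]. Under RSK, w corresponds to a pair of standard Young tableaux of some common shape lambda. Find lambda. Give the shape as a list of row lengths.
[4, 3, 1, 1]

RSK row insertion gives P = [[1, 2, 3, 5], [4, 6, 7], [8], [9]], which has shape [4, 3, 1, 1].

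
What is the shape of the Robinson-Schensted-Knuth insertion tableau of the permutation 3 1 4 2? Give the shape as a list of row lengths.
Row-insert each entry into an empty tableau.

After inserting 3: P = [[3]].
After inserting 1: P = [[1], [3]].
After inserting 4: P = [[1, 4], [3]].
After inserting 2: P = [[1, 2], [3, 4]].

The final insertion tableau P = [[1, 2], [3, 4]] has shape [2, 2].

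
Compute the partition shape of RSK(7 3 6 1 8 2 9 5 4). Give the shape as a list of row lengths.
Row-insert each entry into an empty tableau.

After inserting 7: P = [[7]].
After inserting 3: P = [[3], [7]].
After inserting 6: P = [[3, 6], [7]].
After inserting 1: P = [[1, 6], [3], [7]].
After inserting 8: P = [[1, 6, 8], [3], [7]].
After inserting 2: P = [[1, 2, 8], [3, 6], [7]].
After inserting 9: P = [[1, 2, 8, 9], [3, 6], [7]].
After inserting 5: P = [[1, 2, 5, 9], [3, 6, 8], [7]].
After inserting 4: P = [[1, 2, 4, 9], [3, 5, 8], [6], [7]].

The final insertion tableau P = [[1, 2, 4, 9], [3, 5, 8], [6], [7]] has shape [4, 3, 1, 1].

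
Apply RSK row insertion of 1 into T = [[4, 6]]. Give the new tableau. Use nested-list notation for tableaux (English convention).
In row 1, 1 replaces 4 (the leftmost entry greater than 1); 4 is bumped to row 2. 4 starts a new row 2. The new tableau is [[1, 6], [4]].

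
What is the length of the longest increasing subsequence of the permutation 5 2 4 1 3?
2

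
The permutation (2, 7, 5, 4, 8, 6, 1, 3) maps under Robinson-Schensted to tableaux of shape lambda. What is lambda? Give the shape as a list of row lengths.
Row-insert each entry into an empty tableau.

After inserting 2: P = [[2]].
After inserting 7: P = [[2, 7]].
After inserting 5: P = [[2, 5], [7]].
After inserting 4: P = [[2, 4], [5], [7]].
After inserting 8: P = [[2, 4, 8], [5], [7]].
After inserting 6: P = [[2, 4, 6], [5, 8], [7]].
After inserting 1: P = [[1, 4, 6], [2, 8], [5], [7]].
After inserting 3: P = [[1, 3, 6], [2, 4], [5, 8], [7]].

The final insertion tableau P = [[1, 3, 6], [2, 4], [5, 8], [7]] has shape [3, 2, 2, 1].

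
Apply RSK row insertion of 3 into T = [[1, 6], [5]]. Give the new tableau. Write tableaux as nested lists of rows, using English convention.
In row 1, 3 replaces 6 (the leftmost entry greater than 3); 6 is bumped to row 2. 6 is appended to row 2. The new tableau is [[1, 3], [5, 6]].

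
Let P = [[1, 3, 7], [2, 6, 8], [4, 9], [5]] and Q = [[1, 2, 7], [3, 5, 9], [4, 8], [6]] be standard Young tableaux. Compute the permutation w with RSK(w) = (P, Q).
Reverse the RSK construction: for i from n down to 1, find the cell of Q containing i, remove the entry at that cell from P, and reverse-bump it up through P; the value ejected from row 1 is w(i).

Step i=9: Q has 9 at row 2, column 3; remove 8 from row 2 of P and reverse-bump: 8 enters row 1 and ejects 7. So w(9) = 7. P is now [[1, 3, 8], [2, 6], [4, 9], [5]].
Step i=8: Q has 8 at row 3, column 2; remove 9 from row 3 of P and reverse-bump: 9 enters row 2 and ejects 6; 6 enters row 1 and ejects 3. So w(8) = 3. P is now [[1, 6, 8], [2, 9], [4], [5]].
Step i=7: Q has 7 at row 1, column 3; remove that cell from P, ejecting 8. So w(7) = 8. P is now [[1, 6], [2, 9], [4], [5]].
Step i=6: Q has 6 at row 4, column 1; remove 5 from row 4 of P and reverse-bump: 5 enters row 3 and ejects 4; 4 enters row 2 and ejects 2; 2 enters row 1 and ejects 1. So w(6) = 1. P is now [[2, 6], [4, 9], [5]].
Step i=5: Q has 5 at row 2, column 2; remove 9 from row 2 of P and reverse-bump: 9 enters row 1 and ejects 6. So w(5) = 6. P is now [[2, 9], [4], [5]].
Step i=4: Q has 4 at row 3, column 1; remove 5 from row 3 of P and reverse-bump: 5 enters row 2 and ejects 4; 4 enters row 1 and ejects 2. So w(4) = 2. P is now [[4, 9], [5]].
Step i=3: Q has 3 at row 2, column 1; remove 5 from row 2 of P and reverse-bump: 5 enters row 1 and ejects 4. So w(3) = 4. P is now [[5, 9]].
Step i=2: Q has 2 at row 1, column 2; remove that cell from P, ejecting 9. So w(2) = 9. P is now [[5]].
Step i=1: Q has 1 at row 1, column 1; remove that cell from P, ejecting 5. So w(1) = 5. P is now [].

So w = 5 9 4 2 6 1 8 3 7.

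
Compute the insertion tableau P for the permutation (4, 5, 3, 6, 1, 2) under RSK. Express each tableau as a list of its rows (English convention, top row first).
P = [[1, 2, 6], [3, 5], [4]]

Insert 4: appended to row 1. P = [[4]].
Insert 5: appended to row 1. P = [[4, 5]].
Insert 3: 3 bumps 4 from row 1; 4 starts row 2. P = [[3, 5], [4]].
Insert 6: appended to row 1. P = [[3, 5, 6], [4]].
Insert 1: 1 bumps 3 from row 1; 3 bumps 4 from row 2; 4 starts row 3. P = [[1, 5, 6], [3], [4]].
Insert 2: 2 bumps 5 from row 1; 5 appends to row 2. P = [[1, 2, 6], [3, 5], [4]].

So P = [[1, 2, 6], [3, 5], [4]].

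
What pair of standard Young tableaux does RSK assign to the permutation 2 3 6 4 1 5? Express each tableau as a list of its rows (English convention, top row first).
Insert each entry of the permutation into P by Schensted row insertion, recording in Q the position of each new cell.

After inserting 2: P = [[2]].
After inserting 3: P = [[2, 3]].
After inserting 6: P = [[2, 3, 6]].
After inserting 4: P = [[2, 3, 4], [6]].
After inserting 1: P = [[1, 3, 4], [2], [6]].
After inserting 5: P = [[1, 3, 4, 5], [2], [6]].

So P = [[1, 3, 4, 5], [2], [6]], Q = [[1, 2, 3, 6], [4], [5]].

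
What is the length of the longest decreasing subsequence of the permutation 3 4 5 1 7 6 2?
3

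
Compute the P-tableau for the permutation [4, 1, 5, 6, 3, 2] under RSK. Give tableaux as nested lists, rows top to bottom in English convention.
P = [[1, 2, 6], [3, 5], [4]]

Insert 4: appended to row 1. P = [[4]].
Insert 1: 1 bumps 4 from row 1; 4 starts row 2. P = [[1], [4]].
Insert 5: appended to row 1. P = [[1, 5], [4]].
Insert 6: appended to row 1. P = [[1, 5, 6], [4]].
Insert 3: 3 bumps 5 from row 1; 5 appends to row 2. P = [[1, 3, 6], [4, 5]].
Insert 2: 2 bumps 3 from row 1; 3 bumps 4 from row 2; 4 starts row 3. P = [[1, 2, 6], [3, 5], [4]].

So P = [[1, 2, 6], [3, 5], [4]].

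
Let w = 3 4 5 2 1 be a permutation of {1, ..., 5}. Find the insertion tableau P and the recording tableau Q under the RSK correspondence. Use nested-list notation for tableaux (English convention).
Insert each entry of the permutation into P by Schensted row insertion, recording in Q the position of each new cell.

Insert 3: appended to row 1. P = [[3]].
Insert 4: appended to row 1. P = [[3, 4]].
Insert 5: appended to row 1. P = [[3, 4, 5]].
Insert 2: 2 bumps 3 from row 1; 3 starts row 2. P = [[2, 4, 5], [3]].
Insert 1: 1 bumps 2 from row 1; 2 bumps 3 from row 2; 3 starts row 3. P = [[1, 4, 5], [2], [3]].

So P = [[1, 4, 5], [2], [3]], Q = [[1, 2, 3], [4], [5]].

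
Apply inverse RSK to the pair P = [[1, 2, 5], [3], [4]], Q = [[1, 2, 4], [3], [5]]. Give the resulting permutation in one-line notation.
Reverse RSK: for i = n, n-1, ..., 1, locate i in Q, remove the corresponding corner cell from P, and reverse-bump its entry up through P; the value ejected from row 1 is w(i).

So w = 1 4 3 5 2.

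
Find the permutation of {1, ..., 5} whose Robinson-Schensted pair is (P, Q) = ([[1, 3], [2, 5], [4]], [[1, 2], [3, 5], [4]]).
Reverse the RSK construction: for i from n down to 1, find the cell of Q containing i, remove the entry at that cell from P, and reverse-bump it up through P; the value ejected from row 1 is w(i).

Step i=5: Q has 5 at row 2, column 2; remove 5 from row 2 of P and reverse-bump: 5 enters row 1 and ejects 3. So w(5) = 3. P is now [[1, 5], [2], [4]].
Step i=4: Q has 4 at row 3, column 1; remove 4 from row 3 of P and reverse-bump: 4 enters row 2 and ejects 2; 2 enters row 1 and ejects 1. So w(4) = 1. P is now [[2, 5], [4]].
Step i=3: Q has 3 at row 2, column 1; remove 4 from row 2 of P and reverse-bump: 4 enters row 1 and ejects 2. So w(3) = 2. P is now [[4, 5]].
Step i=2: Q has 2 at row 1, column 2; remove that cell from P, ejecting 5. So w(2) = 5. P is now [[4]].
Step i=1: Q has 1 at row 1, column 1; remove that cell from P, ejecting 4. So w(1) = 4. P is now [].

So w = 4 5 2 1 3.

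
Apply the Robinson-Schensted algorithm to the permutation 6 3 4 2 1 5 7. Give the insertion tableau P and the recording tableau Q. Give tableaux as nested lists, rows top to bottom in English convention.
P = [[1, 4, 5, 7], [2], [3], [6]], Q = [[1, 3, 6, 7], [2], [4], [5]]

Insert each entry of the permutation into P by Schensted row insertion, recording in Q the position of each new cell.

Insert 6: appended to row 1. P = [[6]].
Insert 3: 3 bumps 6 from row 1; 6 starts row 2. P = [[3], [6]].
Insert 4: appended to row 1. P = [[3, 4], [6]].
Insert 2: 2 bumps 3 from row 1; 3 bumps 6 from row 2; 6 starts row 3. P = [[2, 4], [3], [6]].
Insert 1: 1 bumps 2 from row 1; 2 bumps 3 from row 2; 3 bumps 6 from row 3; 6 starts row 4. P = [[1, 4], [2], [3], [6]].
Insert 5: appended to row 1. P = [[1, 4, 5], [2], [3], [6]].
Insert 7: appended to row 1. P = [[1, 4, 5, 7], [2], [3], [6]].

So P = [[1, 4, 5, 7], [2], [3], [6]], Q = [[1, 3, 6, 7], [2], [4], [5]].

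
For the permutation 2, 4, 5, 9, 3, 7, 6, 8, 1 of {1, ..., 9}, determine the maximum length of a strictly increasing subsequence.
5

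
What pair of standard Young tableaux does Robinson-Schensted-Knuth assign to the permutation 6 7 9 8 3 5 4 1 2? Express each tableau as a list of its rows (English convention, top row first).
Insert each entry of the permutation into P by Schensted row insertion, recording in Q the position of each new cell.

Insert 6: appended to row 1. P = [[6]], Q = [[1]].
Insert 7: appended to row 1. P = [[6, 7]], Q = [[1, 2]].
Insert 9: appended to row 1. P = [[6, 7, 9]], Q = [[1, 2, 3]].
Insert 8: 8 bumps 9 from row 1; 9 starts row 2. P = [[6, 7, 8], [9]], Q = [[1, 2, 3], [4]].
Insert 3: 3 bumps 6 from row 1; 6 bumps 9 from row 2; 9 starts row 3. P = [[3, 7, 8], [6], [9]], Q = [[1, 2, 3], [4], [5]].
Insert 5: 5 bumps 7 from row 1; 7 appends to row 2. P = [[3, 5, 8], [6, 7], [9]], Q = [[1, 2, 3], [4, 6], [5]].
Insert 4: 4 bumps 5 from row 1; 5 bumps 6 from row 2; 6 bumps 9 from row 3; 9 starts row 4. P = [[3, 4, 8], [5, 7], [6], [9]], Q = [[1, 2, 3], [4, 6], [5], [7]].
Insert 1: 1 bumps 3 from row 1; 3 bumps 5 from row 2; 5 bumps 6 from row 3; 6 bumps 9 from row 4; 9 starts row 5. P = [[1, 4, 8], [3, 7], [5], [6], [9]], Q = [[1, 2, 3], [4, 6], [5], [7], [8]].
Insert 2: 2 bumps 4 from row 1; 4 bumps 7 from row 2; 7 appends to row 3. P = [[1, 2, 8], [3, 4], [5, 7], [6], [9]], Q = [[1, 2, 3], [4, 6], [5, 9], [7], [8]].

So P = [[1, 2, 8], [3, 4], [5, 7], [6], [9]], Q = [[1, 2, 3], [4, 6], [5, 9], [7], [8]].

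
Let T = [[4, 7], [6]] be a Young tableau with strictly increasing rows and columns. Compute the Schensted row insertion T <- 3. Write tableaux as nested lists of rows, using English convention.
In row 1, 3 replaces 4 (the leftmost entry greater than 3); 4 is bumped to row 2. In row 2, 4 replaces 6 (the leftmost entry greater than 4); 6 is bumped to row 3. 6 starts a new row 3. The new tableau is [[3, 7], [4], [6]].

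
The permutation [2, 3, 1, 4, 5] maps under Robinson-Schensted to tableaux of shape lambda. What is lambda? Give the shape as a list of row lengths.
Row-insert each entry into an empty tableau.

After inserting 2: P = [[2]].
After inserting 3: P = [[2, 3]].
After inserting 1: P = [[1, 3], [2]].
After inserting 4: P = [[1, 3, 4], [2]].
After inserting 5: P = [[1, 3, 4, 5], [2]].

The final insertion tableau P = [[1, 3, 4, 5], [2]] has shape [4, 1].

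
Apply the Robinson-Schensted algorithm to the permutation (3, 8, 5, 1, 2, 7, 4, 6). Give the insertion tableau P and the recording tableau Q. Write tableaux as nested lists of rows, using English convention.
P = [[1, 2, 4, 6], [3, 5, 7], [8]], Q = [[1, 2, 6, 8], [3, 5, 7], [4]]

Insert each entry of the permutation into P by Schensted row insertion, recording in Q the position of each new cell.

Insert 3: appended to row 1. P = [[3]].
Insert 8: appended to row 1. P = [[3, 8]].
Insert 5: 5 bumps 8 from row 1; 8 starts row 2. P = [[3, 5], [8]].
Insert 1: 1 bumps 3 from row 1; 3 bumps 8 from row 2; 8 starts row 3. P = [[1, 5], [3], [8]].
Insert 2: 2 bumps 5 from row 1; 5 appends to row 2. P = [[1, 2], [3, 5], [8]].
Insert 7: appended to row 1. P = [[1, 2, 7], [3, 5], [8]].
Insert 4: 4 bumps 7 from row 1; 7 appends to row 2. P = [[1, 2, 4], [3, 5, 7], [8]].
Insert 6: appended to row 1. P = [[1, 2, 4, 6], [3, 5, 7], [8]].

So P = [[1, 2, 4, 6], [3, 5, 7], [8]], Q = [[1, 2, 6, 8], [3, 5, 7], [4]].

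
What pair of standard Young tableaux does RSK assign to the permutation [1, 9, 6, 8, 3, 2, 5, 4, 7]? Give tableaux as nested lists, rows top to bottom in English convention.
Insert each entry of the permutation into P by Schensted row insertion, recording in Q the position of each new cell.

Insert 1: appended to row 1. P = [[1]].
Insert 9: appended to row 1. P = [[1, 9]].
Insert 6: 6 bumps 9 from row 1; 9 starts row 2. P = [[1, 6], [9]].
Insert 8: appended to row 1. P = [[1, 6, 8], [9]].
Insert 3: 3 bumps 6 from row 1; 6 bumps 9 from row 2; 9 starts row 3. P = [[1, 3, 8], [6], [9]].
Insert 2: 2 bumps 3 from row 1; 3 bumps 6 from row 2; 6 bumps 9 from row 3; 9 starts row 4. P = [[1, 2, 8], [3], [6], [9]].
Insert 5: 5 bumps 8 from row 1; 8 appends to row 2. P = [[1, 2, 5], [3, 8], [6], [9]].
Insert 4: 4 bumps 5 from row 1; 5 bumps 8 from row 2; 8 appends to row 3. P = [[1, 2, 4], [3, 5], [6, 8], [9]].
Insert 7: appended to row 1. P = [[1, 2, 4, 7], [3, 5], [6, 8], [9]].

So P = [[1, 2, 4, 7], [3, 5], [6, 8], [9]], Q = [[1, 2, 4, 9], [3, 7], [5, 8], [6]].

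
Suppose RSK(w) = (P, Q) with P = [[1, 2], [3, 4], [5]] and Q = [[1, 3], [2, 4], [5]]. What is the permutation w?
3 1 5 4 2

Reverse the RSK construction: for i from n down to 1, find the cell of Q containing i, remove the entry at that cell from P, and reverse-bump it up through P; the value ejected from row 1 is w(i).

Step i=5: Q has 5 at row 3, column 1; remove 5 from row 3 of P and reverse-bump: 5 enters row 2 and ejects 4; 4 enters row 1 and ejects 2. So w(5) = 2. P is now [[1, 4], [3, 5]].
Step i=4: Q has 4 at row 2, column 2; remove 5 from row 2 of P and reverse-bump: 5 enters row 1 and ejects 4. So w(4) = 4. P is now [[1, 5], [3]].
Step i=3: Q has 3 at row 1, column 2; remove that cell from P, ejecting 5. So w(3) = 5. P is now [[1], [3]].
Step i=2: Q has 2 at row 2, column 1; remove 3 from row 2 of P and reverse-bump: 3 enters row 1 and ejects 1. So w(2) = 1. P is now [[3]].
Step i=1: Q has 1 at row 1, column 1; remove that cell from P, ejecting 3. So w(1) = 3. P is now [].

So w = 3 1 5 4 2.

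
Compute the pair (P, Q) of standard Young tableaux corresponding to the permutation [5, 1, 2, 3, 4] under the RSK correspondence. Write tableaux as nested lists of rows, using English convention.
P = [[1, 2, 3, 4], [5]], Q = [[1, 3, 4, 5], [2]]

Insert each entry of the permutation into P by Schensted row insertion, recording in Q the position of each new cell.

Insert 5: appended to row 1. P = [[5]].
Insert 1: 1 bumps 5 from row 1; 5 starts row 2. P = [[1], [5]].
Insert 2: appended to row 1. P = [[1, 2], [5]].
Insert 3: appended to row 1. P = [[1, 2, 3], [5]].
Insert 4: appended to row 1. P = [[1, 2, 3, 4], [5]].

So P = [[1, 2, 3, 4], [5]], Q = [[1, 3, 4, 5], [2]].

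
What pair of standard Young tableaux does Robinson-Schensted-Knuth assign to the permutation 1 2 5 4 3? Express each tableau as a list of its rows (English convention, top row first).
Insert each entry of the permutation into P by Schensted row insertion, recording in Q the position of each new cell.

After inserting 1: P = [[1]].
After inserting 2: P = [[1, 2]].
After inserting 5: P = [[1, 2, 5]].
After inserting 4: P = [[1, 2, 4], [5]].
After inserting 3: P = [[1, 2, 3], [4], [5]].

So P = [[1, 2, 3], [4], [5]], Q = [[1, 2, 3], [4], [5]].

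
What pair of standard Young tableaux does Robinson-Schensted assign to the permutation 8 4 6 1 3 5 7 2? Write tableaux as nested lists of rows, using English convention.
P = [[1, 2, 5, 7], [3, 6], [4], [8]], Q = [[1, 3, 6, 7], [2, 5], [4], [8]]

Insert each entry of the permutation into P by Schensted row insertion, recording in Q the position of each new cell.

Insert 8: appended to row 1. P = [[8]].
Insert 4: 4 bumps 8 from row 1; 8 starts row 2. P = [[4], [8]].
Insert 6: appended to row 1. P = [[4, 6], [8]].
Insert 1: 1 bumps 4 from row 1; 4 bumps 8 from row 2; 8 starts row 3. P = [[1, 6], [4], [8]].
Insert 3: 3 bumps 6 from row 1; 6 appends to row 2. P = [[1, 3], [4, 6], [8]].
Insert 5: appended to row 1. P = [[1, 3, 5], [4, 6], [8]].
Insert 7: appended to row 1. P = [[1, 3, 5, 7], [4, 6], [8]].
Insert 2: 2 bumps 3 from row 1; 3 bumps 4 from row 2; 4 bumps 8 from row 3; 8 starts row 4. P = [[1, 2, 5, 7], [3, 6], [4], [8]].

So P = [[1, 2, 5, 7], [3, 6], [4], [8]], Q = [[1, 3, 6, 7], [2, 5], [4], [8]].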